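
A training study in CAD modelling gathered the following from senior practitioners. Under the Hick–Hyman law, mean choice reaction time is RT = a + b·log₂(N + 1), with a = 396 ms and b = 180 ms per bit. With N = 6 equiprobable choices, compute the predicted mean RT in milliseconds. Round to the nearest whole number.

901

log₂(6 + 1) = log₂(7) = 2.8074.
RT = 396 + 180 × 2.8074 = 396 + 505.3320 = 901.3320 ms.
≈ 901 ms.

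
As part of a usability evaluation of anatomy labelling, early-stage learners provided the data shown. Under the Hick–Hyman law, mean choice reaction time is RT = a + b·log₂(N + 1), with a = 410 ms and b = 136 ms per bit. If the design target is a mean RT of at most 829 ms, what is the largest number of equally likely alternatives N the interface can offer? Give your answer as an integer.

7

Set 410 + 136·log₂(N + 1) ≤ 829.
log₂(N + 1) ≤ (829 − 410) / 136 = 3.0809.
N + 1 ≤ 2^3.0809 = 8.4614.
N ≤ 7.4614, so the largest integer N is 7.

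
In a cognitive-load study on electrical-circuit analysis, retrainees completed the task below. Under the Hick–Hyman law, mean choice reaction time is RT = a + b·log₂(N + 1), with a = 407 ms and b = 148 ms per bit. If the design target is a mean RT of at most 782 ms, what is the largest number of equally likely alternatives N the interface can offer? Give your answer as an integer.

4

Set 407 + 148·log₂(N + 1) ≤ 782.
log₂(N + 1) ≤ (782 − 407) / 148 = 2.5338.
N + 1 ≤ 2^2.5338 = 5.7909.
N ≤ 4.7909, so the largest integer N is 4.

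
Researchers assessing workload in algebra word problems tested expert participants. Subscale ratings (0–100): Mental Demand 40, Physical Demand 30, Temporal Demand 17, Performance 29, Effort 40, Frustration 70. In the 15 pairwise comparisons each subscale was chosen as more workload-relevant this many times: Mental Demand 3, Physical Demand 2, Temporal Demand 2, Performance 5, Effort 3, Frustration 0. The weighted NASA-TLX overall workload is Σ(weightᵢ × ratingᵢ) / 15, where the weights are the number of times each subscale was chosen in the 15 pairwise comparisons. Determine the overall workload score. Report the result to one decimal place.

The tallies are the weights (they sum to 15).
Weighted sum = 3·40 + 2·30 + 2·17 + 5·29 + 3·40 + 0·70
            = 120 + 60 + 34 + 145 + 120 + 0 = 479.
Overall workload = 479 / 15 = 31.9333 ≈ 31.9.

31.9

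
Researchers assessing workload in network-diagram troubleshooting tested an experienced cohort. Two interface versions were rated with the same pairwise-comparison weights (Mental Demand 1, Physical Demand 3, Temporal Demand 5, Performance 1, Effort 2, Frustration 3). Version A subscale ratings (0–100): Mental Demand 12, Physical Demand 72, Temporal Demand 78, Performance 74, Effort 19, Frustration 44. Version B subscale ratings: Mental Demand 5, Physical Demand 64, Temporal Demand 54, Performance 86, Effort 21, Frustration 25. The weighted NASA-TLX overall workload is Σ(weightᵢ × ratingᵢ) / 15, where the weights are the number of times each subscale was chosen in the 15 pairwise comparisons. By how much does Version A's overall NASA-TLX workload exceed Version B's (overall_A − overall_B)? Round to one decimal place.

12.8

Version A weighted sum = 1·12 + 3·72 + 5·78 + 1·74 + 2·19 + 3·44 = 12 + 216 + 390 + 74 + 38 + 132 = 862; overall_A = 862/15 = 57.4667.
Version B weighted sum = 1·5 + 3·64 + 5·54 + 1·86 + 2·21 + 3·25 = 5 + 192 + 270 + 86 + 42 + 75 = 670; overall_B = 670/15 = 44.6667.
Difference = 57.4667 − 44.6667 = 12.8000 ≈ 12.8.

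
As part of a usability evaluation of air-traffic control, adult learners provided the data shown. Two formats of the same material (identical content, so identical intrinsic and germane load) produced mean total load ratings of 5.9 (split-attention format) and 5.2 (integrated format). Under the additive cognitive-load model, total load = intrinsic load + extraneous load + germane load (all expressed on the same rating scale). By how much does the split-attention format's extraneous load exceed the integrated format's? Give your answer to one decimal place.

0.7

Intrinsic and germane load are equal across formats, so the difference in total load equals the difference in extraneous load.
Extraneous-load difference = 5.9 − 5.2 = 0.7.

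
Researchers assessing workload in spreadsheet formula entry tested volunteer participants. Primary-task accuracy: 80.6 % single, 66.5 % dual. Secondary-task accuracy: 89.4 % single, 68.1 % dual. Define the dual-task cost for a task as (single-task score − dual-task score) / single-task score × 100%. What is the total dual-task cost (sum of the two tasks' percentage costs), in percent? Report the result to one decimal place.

Primary cost = (80.6 − 66.5) / 80.6 × 100% = 17.4938%.
Secondary cost = (89.4 − 68.1) / 89.4 × 100% = 23.8255%.
Total = 17.4938% + 23.8255% = 41.3193% ≈ 41.3%.

41.3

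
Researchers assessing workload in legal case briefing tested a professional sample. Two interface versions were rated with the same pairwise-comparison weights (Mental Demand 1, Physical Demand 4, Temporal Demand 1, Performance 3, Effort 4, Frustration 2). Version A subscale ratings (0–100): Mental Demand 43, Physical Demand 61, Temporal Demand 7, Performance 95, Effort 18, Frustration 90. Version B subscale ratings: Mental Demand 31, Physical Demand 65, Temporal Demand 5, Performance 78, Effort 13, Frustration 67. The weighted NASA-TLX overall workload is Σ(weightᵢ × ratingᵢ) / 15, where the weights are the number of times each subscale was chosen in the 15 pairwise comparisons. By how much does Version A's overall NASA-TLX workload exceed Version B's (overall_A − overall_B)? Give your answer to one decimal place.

7.7

Version A weighted sum = 1·43 + 4·61 + 1·7 + 3·95 + 4·18 + 2·90 = 43 + 244 + 7 + 285 + 72 + 180 = 831; overall_A = 831/15 = 55.4000.
Version B weighted sum = 1·31 + 4·65 + 1·5 + 3·78 + 4·13 + 2·67 = 31 + 260 + 5 + 234 + 52 + 134 = 716; overall_B = 716/15 = 47.7333.
Difference = 55.4000 − 47.7333 = 7.6667 ≈ 7.7.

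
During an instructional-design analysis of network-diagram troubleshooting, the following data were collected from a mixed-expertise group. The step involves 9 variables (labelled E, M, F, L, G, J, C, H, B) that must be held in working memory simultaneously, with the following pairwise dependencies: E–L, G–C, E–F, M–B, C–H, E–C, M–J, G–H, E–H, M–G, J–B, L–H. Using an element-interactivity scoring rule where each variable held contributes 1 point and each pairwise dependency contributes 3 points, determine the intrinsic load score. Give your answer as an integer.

45

Count of variables held simultaneously: 9.
Count of pairwise dependencies listed: 12.
Element contribution: 9 × 1 = 9.
Interaction contribution: 12 × 3 = 36.
Intrinsic load = 9 + 36 = 45.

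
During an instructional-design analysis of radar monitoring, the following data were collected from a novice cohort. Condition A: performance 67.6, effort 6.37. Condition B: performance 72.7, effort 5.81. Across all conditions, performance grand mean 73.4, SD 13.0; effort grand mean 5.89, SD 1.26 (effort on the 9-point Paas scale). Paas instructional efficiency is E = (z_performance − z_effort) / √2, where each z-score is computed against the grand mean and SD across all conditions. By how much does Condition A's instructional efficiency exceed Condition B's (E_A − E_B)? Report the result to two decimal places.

-0.59

Condition A: z_P = (67.6 − 73.4)/13.0 = -0.4462; z_E = (6.37 − 5.89)/1.26 = 0.3810; E_A = (-0.4462 − 0.3810)/√2 = -0.5849.
Condition B: z_P = (72.7 − 73.4)/13.0 = -0.0538; z_E = (5.81 − 5.89)/1.26 = -0.0635; E_B = (-0.0538 − (-0.0635))/√2 = 0.0069.
E_A − E_B = -0.5849 − 0.0069 = -0.5918 ≈ -0.59.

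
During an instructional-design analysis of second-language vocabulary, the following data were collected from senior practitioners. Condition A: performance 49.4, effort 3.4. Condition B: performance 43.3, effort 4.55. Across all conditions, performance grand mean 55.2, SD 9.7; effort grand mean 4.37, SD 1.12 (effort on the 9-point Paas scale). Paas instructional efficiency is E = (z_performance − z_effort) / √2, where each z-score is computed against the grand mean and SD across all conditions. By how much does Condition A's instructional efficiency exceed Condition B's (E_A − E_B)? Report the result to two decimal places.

1.17

Condition A: z_P = (49.4 − 55.2)/9.7 = -0.5979; z_E = (3.4 − 4.37)/1.12 = -0.8661; E_A = (-0.5979 − (-0.8661))/√2 = 0.1896.
Condition B: z_P = (43.3 − 55.2)/9.7 = -1.2268; z_E = (4.55 − 4.37)/1.12 = 0.1607; E_B = (-1.2268 − 0.1607)/√2 = -0.9811.
E_A − E_B = 0.1896 − (-0.9811) = 1.1707 ≈ 1.17.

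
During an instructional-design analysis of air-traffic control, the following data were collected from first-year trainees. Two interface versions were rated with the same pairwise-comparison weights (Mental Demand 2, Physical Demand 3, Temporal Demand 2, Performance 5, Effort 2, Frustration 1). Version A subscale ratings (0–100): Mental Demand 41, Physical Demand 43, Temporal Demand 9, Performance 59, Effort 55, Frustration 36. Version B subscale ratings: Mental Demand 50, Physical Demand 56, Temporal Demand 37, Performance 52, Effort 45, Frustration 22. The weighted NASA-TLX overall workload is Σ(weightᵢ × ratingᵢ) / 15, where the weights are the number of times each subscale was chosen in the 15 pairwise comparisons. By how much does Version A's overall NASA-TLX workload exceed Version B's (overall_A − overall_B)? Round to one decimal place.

Version A weighted sum = 2·41 + 3·43 + 2·9 + 5·59 + 2·55 + 1·36 = 82 + 129 + 18 + 295 + 110 + 36 = 670; overall_A = 670/15 = 44.6667.
Version B weighted sum = 2·50 + 3·56 + 2·37 + 5·52 + 2·45 + 1·22 = 100 + 168 + 74 + 260 + 90 + 22 = 714; overall_B = 714/15 = 47.6000.
Difference = 44.6667 − 47.6000 = -2.9333 ≈ -2.9.

-2.9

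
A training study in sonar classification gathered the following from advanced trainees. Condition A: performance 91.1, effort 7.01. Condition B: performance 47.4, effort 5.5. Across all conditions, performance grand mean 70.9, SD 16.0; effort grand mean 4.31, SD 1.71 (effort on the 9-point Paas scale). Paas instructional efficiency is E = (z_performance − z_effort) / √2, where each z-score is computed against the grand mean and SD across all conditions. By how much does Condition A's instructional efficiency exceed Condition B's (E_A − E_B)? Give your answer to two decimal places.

Condition A: z_P = (91.1 − 70.9)/16.0 = 1.2625; z_E = (7.01 − 4.31)/1.71 = 1.5789; E_A = (1.2625 − 1.5789)/√2 = -0.2237.
Condition B: z_P = (47.4 − 70.9)/16.0 = -1.4688; z_E = (5.5 − 4.31)/1.71 = 0.6959; E_B = (-1.4688 − 0.6959)/√2 = -1.5307.
E_A − E_B = -0.2237 − (-1.5307) = 1.3070 ≈ 1.31.

1.31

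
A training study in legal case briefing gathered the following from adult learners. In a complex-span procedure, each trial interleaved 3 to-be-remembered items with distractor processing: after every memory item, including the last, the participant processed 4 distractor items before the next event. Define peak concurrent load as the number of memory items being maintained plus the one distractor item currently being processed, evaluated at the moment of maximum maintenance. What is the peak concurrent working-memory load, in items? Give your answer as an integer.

4

Maintenance is greatest during the distractor(s) after memory item 3: all 3 memory items are being held.
One distractor item is concurrently being processed.
Peak concurrent load = 3 + 1 = 4 items.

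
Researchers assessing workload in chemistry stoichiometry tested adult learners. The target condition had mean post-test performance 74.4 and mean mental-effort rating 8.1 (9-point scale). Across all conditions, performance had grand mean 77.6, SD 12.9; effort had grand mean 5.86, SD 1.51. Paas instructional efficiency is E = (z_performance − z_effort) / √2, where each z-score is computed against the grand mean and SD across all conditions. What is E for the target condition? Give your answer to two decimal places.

z_performance = (74.4 − 77.6) / 12.9 = -3.2000 / 12.9 = -0.2481.
z_effort = (8.1 − 5.86) / 1.51 = 2.2400 / 1.51 = 1.4834.
z_P − z_E = -0.2481 − 1.4834 = -1.7315.
E = -1.7315 / √2 = -1.7315 / 1.41421 = -1.2244 ≈ -1.22.

-1.22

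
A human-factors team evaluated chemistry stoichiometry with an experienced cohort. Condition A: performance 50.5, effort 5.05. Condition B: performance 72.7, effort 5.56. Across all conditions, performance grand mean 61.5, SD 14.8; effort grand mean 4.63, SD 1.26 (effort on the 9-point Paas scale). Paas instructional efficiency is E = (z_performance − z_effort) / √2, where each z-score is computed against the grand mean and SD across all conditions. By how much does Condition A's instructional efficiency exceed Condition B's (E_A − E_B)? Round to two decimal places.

Condition A: z_P = (50.5 − 61.5)/14.8 = -0.7432; z_E = (5.05 − 4.63)/1.26 = 0.3333; E_A = (-0.7432 − 0.3333)/√2 = -0.7612.
Condition B: z_P = (72.7 − 61.5)/14.8 = 0.7568; z_E = (5.56 − 4.63)/1.26 = 0.7381; E_B = (0.7568 − 0.7381)/√2 = 0.0132.
E_A − E_B = -0.7612 − 0.0132 = -0.7744 ≈ -0.77.

-0.77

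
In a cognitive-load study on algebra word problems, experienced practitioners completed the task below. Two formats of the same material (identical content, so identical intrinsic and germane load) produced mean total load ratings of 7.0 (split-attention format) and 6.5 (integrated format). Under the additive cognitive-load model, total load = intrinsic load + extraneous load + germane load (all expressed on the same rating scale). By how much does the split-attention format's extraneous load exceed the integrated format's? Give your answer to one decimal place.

Intrinsic and germane load are equal across formats, so the difference in total load equals the difference in extraneous load.
Extraneous-load difference = 7.0 − 6.5 = 0.5.

0.5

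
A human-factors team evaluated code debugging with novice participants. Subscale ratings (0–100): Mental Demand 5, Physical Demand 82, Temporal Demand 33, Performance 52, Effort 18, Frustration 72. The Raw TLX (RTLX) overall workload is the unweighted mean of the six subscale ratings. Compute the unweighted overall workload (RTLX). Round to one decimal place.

43.7

Sum of ratings = 5 + 82 + 33 + 52 + 18 + 72 = 262.
RTLX = 262 / 6 = 43.6667 ≈ 43.7.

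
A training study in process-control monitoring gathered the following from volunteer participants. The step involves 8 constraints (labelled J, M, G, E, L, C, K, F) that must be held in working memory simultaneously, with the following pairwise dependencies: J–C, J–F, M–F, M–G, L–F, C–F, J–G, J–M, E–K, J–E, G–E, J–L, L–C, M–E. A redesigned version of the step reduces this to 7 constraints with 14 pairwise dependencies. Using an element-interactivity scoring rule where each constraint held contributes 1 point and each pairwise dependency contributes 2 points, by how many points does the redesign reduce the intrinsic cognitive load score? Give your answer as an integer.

Original: 8 × 1 + 14 × 2 = 8 + 28 = 36.
Redesigned: 7 × 1 + 14 × 2 = 7 + 28 = 35.
Reduction = 36 − 35 = 1.

1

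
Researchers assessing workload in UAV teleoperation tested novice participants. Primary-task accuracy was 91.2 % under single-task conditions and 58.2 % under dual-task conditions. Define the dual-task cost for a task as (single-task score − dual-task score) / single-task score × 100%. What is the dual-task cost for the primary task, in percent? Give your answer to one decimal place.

Cost = (91.2 − 58.2) / 91.2 × 100%
     = 33.0000 / 91.2 × 100% = 36.1842%.
≈ 36.2%.

36.2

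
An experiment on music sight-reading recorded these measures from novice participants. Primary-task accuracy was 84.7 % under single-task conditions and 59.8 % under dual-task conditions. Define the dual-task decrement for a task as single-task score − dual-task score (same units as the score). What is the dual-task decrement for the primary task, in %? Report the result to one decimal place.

24.9

Decrement = 84.7 − 59.8 = 24.9000 % ≈ 24.9 %.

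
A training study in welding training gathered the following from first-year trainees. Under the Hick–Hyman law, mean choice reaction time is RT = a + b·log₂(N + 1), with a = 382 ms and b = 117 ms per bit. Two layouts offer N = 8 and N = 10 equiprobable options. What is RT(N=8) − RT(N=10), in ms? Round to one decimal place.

RT(8) = 382 + 117·log₂(9) = 382 + 117·3.1699 = 752.8783 ms.
RT(10) = 382 + 117·log₂(11) = 382 + 117·3.4594 = 786.7498 ms.
Difference = 752.8783 − 786.7498 = -33.8715 ≈ -33.9 ms.

-33.9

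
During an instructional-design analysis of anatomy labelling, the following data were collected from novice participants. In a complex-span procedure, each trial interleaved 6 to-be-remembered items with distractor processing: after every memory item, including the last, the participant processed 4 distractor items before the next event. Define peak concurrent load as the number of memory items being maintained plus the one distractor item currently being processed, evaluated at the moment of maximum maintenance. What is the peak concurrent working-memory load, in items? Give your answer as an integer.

7

Maintenance is greatest during the distractor(s) after memory item 6: all 6 memory items are being held.
One distractor item is concurrently being processed.
Peak concurrent load = 6 + 1 = 7 items.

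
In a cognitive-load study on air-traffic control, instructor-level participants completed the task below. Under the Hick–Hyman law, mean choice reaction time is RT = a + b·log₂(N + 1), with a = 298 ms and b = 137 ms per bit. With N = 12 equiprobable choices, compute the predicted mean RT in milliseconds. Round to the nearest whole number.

log₂(12 + 1) = log₂(13) = 3.7004.
RT = 298 + 137 × 3.7004 = 298 + 506.9548 = 804.9548 ms.
≈ 805 ms.

805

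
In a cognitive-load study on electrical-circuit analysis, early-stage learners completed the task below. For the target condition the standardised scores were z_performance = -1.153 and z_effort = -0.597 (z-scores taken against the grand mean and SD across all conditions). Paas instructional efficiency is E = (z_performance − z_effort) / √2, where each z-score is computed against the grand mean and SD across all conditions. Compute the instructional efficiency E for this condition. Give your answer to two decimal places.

z_P − z_E = -1.153 − (-0.597) = -0.5560.
E = -0.5560 / √2 = -0.5560 / 1.41421 = -0.3932 ≈ -0.39.

-0.39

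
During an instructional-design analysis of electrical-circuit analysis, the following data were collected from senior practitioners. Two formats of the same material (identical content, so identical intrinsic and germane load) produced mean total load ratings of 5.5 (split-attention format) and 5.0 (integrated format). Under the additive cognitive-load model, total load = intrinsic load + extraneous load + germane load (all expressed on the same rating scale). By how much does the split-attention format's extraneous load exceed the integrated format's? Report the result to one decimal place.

Intrinsic and germane load are equal across formats, so the difference in total load equals the difference in extraneous load.
Extraneous-load difference = 5.5 − 5.0 = 0.5.

0.5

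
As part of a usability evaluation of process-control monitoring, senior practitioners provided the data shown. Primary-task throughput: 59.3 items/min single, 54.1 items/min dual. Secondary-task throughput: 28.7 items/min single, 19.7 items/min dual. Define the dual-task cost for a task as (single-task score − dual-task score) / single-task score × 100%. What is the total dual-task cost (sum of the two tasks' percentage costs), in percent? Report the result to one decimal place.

40.1

Primary cost = (59.3 − 54.1) / 59.3 × 100% = 8.7690%.
Secondary cost = (28.7 − 19.7) / 28.7 × 100% = 31.3589%.
Total = 8.7690% + 31.3589% = 40.1279% ≈ 40.1%.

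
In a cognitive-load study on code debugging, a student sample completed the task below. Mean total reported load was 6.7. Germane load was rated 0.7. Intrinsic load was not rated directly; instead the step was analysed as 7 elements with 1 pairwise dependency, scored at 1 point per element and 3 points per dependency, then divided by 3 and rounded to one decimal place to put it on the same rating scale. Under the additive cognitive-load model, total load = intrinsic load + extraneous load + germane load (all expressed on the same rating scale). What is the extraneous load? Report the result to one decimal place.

Intrinsic (element-interactivity): (7 × 1 + 1 × 3) / 3 = 10 / 3 = 3.3333 → 3.3.
extraneous load = total − intrinsic − germane
             = 6.7 − 3.3 − 0.7 = 2.7.

2.7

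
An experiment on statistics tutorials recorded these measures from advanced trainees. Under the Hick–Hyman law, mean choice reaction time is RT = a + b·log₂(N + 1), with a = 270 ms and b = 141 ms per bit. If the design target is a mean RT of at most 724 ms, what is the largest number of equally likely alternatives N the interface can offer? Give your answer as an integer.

8

Set 270 + 141·log₂(N + 1) ≤ 724.
log₂(N + 1) ≤ (724 − 270) / 141 = 3.2199.
N + 1 ≤ 2^3.2199 = 9.3172.
N ≤ 8.3172, so the largest integer N is 8.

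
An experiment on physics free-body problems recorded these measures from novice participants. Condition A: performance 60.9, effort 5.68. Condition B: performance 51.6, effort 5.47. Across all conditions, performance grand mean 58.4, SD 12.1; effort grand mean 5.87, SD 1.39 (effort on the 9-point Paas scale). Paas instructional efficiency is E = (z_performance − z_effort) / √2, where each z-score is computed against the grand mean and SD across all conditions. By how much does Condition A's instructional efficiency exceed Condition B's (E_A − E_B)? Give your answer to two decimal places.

Condition A: z_P = (60.9 − 58.4)/12.1 = 0.2066; z_E = (5.68 − 5.87)/1.39 = -0.1367; E_A = (0.2066 − (-0.1367))/√2 = 0.2427.
Condition B: z_P = (51.6 − 58.4)/12.1 = -0.5620; z_E = (5.47 − 5.87)/1.39 = -0.2878; E_B = (-0.5620 − (-0.2878))/√2 = -0.1939.
E_A − E_B = 0.2427 − (-0.1939) = 0.4366 ≈ 0.44.

0.44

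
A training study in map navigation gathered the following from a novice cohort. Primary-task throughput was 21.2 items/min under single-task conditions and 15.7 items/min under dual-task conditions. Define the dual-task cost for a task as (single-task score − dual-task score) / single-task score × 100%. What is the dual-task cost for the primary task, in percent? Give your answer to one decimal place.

Cost = (21.2 − 15.7) / 21.2 × 100%
     = 5.5000 / 21.2 × 100% = 25.9434%.
≈ 25.9%.

25.9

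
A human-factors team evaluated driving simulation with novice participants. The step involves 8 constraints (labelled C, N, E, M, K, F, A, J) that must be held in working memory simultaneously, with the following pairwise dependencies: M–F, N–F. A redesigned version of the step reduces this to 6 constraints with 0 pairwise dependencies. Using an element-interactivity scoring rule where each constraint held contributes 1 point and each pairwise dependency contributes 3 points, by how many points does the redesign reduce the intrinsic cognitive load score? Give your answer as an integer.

Original: 8 × 1 + 2 × 3 = 8 + 6 = 14.
Redesigned: 6 × 1 + 0 × 3 = 6 + 0 = 6.
Reduction = 14 − 6 = 8.

8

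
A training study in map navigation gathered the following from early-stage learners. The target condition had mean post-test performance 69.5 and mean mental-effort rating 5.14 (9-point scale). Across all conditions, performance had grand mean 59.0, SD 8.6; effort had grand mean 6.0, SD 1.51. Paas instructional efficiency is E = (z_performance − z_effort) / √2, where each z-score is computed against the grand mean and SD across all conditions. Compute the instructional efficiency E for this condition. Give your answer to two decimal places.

1.27

z_performance = (69.5 − 59.0) / 8.6 = 10.5000 / 8.6 = 1.2209.
z_effort = (5.14 − 6.0) / 1.51 = -0.8600 / 1.51 = -0.5695.
z_P − z_E = 1.2209 − (-0.5695) = 1.7904.
E = 1.7904 / √2 = 1.7904 / 1.41421 = 1.2660 ≈ 1.27.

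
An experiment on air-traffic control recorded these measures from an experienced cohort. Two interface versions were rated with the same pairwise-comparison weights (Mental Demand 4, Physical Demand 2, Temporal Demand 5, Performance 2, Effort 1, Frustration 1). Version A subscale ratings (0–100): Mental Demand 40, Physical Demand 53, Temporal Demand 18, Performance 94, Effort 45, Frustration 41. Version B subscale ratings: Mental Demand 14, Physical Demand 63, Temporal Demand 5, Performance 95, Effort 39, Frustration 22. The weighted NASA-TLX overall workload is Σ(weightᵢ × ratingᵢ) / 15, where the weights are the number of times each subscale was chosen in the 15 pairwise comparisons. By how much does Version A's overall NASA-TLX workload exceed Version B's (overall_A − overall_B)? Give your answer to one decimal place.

Version A weighted sum = 4·40 + 2·53 + 5·18 + 2·94 + 1·45 + 1·41 = 160 + 106 + 90 + 188 + 45 + 41 = 630; overall_A = 630/15 = 42.0000.
Version B weighted sum = 4·14 + 2·63 + 5·5 + 2·95 + 1·39 + 1·22 = 56 + 126 + 25 + 190 + 39 + 22 = 458; overall_B = 458/15 = 30.5333.
Difference = 42.0000 − 30.5333 = 11.4667 ≈ 11.5.

11.5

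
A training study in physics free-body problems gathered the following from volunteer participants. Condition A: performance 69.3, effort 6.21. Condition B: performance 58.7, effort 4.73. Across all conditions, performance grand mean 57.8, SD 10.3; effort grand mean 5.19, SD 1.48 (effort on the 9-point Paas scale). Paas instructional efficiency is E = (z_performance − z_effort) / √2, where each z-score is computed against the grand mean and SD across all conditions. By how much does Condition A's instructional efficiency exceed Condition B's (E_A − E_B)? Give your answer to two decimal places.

0.02

Condition A: z_P = (69.3 − 57.8)/10.3 = 1.1165; z_E = (6.21 − 5.19)/1.48 = 0.6892; E_A = (1.1165 − 0.6892)/√2 = 0.3021.
Condition B: z_P = (58.7 − 57.8)/10.3 = 0.0874; z_E = (4.73 − 5.19)/1.48 = -0.3108; E_B = (0.0874 − (-0.3108))/√2 = 0.2816.
E_A − E_B = 0.3021 − 0.2816 = 0.0205 ≈ 0.02.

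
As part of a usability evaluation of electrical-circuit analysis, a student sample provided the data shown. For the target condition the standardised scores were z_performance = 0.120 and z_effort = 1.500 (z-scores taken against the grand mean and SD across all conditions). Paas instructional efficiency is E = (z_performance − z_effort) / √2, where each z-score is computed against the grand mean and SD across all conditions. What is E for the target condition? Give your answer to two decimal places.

-0.98

z_P − z_E = 0.120 − 1.500 = -1.3800.
E = -1.3800 / √2 = -1.3800 / 1.41421 = -0.9758 ≈ -0.98.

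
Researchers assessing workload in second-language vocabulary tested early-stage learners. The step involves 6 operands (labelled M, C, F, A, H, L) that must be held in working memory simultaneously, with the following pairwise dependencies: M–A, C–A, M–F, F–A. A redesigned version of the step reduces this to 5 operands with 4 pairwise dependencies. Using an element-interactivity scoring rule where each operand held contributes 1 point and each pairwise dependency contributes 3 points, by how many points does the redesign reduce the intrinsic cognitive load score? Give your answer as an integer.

Original: 6 × 1 + 4 × 3 = 6 + 12 = 18.
Redesigned: 5 × 1 + 4 × 3 = 5 + 12 = 17.
Reduction = 18 − 17 = 1.

1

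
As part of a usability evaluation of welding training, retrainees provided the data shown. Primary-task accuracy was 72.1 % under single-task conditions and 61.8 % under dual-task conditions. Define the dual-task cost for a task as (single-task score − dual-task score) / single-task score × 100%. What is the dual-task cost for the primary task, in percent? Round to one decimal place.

Cost = (72.1 − 61.8) / 72.1 × 100%
     = 10.3000 / 72.1 × 100% = 14.2857%.
≈ 14.3%.

14.3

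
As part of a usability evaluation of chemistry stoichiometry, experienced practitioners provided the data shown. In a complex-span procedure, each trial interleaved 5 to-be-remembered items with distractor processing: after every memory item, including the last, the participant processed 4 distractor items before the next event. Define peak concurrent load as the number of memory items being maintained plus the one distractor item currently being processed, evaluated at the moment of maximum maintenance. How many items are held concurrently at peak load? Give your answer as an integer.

Maintenance is greatest during the distractor(s) after memory item 5: all 5 memory items are being held.
One distractor item is concurrently being processed.
Peak concurrent load = 5 + 1 = 6 items.

6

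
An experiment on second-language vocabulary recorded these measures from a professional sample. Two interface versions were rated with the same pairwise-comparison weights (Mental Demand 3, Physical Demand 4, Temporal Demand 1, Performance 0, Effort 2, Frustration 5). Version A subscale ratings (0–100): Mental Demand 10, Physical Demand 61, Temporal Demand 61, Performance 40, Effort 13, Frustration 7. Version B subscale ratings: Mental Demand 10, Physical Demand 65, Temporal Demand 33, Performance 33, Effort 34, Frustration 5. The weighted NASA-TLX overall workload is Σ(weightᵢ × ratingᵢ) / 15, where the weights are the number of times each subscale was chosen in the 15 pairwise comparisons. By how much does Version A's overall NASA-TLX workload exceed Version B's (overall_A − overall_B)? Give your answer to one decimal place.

-1.3

Version A weighted sum = 3·10 + 4·61 + 1·61 + 0·40 + 2·13 + 5·7 = 30 + 244 + 61 + 0 + 26 + 35 = 396; overall_A = 396/15 = 26.4000.
Version B weighted sum = 3·10 + 4·65 + 1·33 + 0·33 + 2·34 + 5·5 = 30 + 260 + 33 + 0 + 68 + 25 = 416; overall_B = 416/15 = 27.7333.
Difference = 26.4000 − 27.7333 = -1.3333 ≈ -1.3.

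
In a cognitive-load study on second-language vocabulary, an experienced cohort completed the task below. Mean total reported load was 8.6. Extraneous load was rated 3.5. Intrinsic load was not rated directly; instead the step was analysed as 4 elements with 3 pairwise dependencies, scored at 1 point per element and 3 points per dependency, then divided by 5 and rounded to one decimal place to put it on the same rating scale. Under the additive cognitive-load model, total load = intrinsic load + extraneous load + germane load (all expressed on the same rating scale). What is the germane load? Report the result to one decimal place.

Intrinsic (element-interactivity): (4 × 1 + 3 × 3) / 5 = 13 / 5 = 2.6000 → 2.6.
germane load = total − intrinsic − extraneous
             = 8.6 − 2.6 − 3.5 = 2.5.

2.5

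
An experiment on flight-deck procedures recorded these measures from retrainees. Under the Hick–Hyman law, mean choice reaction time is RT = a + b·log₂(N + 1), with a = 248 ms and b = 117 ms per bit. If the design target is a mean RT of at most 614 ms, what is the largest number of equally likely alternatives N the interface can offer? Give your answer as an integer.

7

Set 248 + 117·log₂(N + 1) ≤ 614.
log₂(N + 1) ≤ (614 − 248) / 117 = 3.1282.
N + 1 ≤ 2^3.1282 = 8.7434.
N ≤ 7.7434, so the largest integer N is 7.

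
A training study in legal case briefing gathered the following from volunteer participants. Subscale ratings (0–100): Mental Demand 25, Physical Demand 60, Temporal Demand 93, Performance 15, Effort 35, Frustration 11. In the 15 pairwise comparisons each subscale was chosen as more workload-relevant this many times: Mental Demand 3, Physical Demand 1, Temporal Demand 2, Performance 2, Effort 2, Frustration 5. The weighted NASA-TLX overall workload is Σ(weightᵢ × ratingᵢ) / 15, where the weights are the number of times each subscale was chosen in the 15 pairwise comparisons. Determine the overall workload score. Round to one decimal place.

The tallies are the weights (they sum to 15).
Weighted sum = 3·25 + 1·60 + 2·93 + 2·15 + 2·35 + 5·11
            = 75 + 60 + 186 + 30 + 70 + 55 = 476.
Overall workload = 476 / 15 = 31.7333 ≈ 31.7.

31.7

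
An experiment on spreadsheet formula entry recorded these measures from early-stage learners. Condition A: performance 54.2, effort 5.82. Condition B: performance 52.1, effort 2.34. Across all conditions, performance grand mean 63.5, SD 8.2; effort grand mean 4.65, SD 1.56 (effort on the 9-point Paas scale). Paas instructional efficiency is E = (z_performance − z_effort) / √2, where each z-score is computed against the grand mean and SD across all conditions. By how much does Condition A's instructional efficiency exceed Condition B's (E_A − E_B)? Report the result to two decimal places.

-1.40

Condition A: z_P = (54.2 − 63.5)/8.2 = -1.1341; z_E = (5.82 − 4.65)/1.56 = 0.7500; E_A = (-1.1341 − 0.7500)/√2 = -1.3323.
Condition B: z_P = (52.1 − 63.5)/8.2 = -1.3902; z_E = (2.34 − 4.65)/1.56 = -1.4808; E_B = (-1.3902 − (-1.4808))/√2 = 0.0641.
E_A − E_B = -1.3323 − 0.0641 = -1.3964 ≈ -1.40.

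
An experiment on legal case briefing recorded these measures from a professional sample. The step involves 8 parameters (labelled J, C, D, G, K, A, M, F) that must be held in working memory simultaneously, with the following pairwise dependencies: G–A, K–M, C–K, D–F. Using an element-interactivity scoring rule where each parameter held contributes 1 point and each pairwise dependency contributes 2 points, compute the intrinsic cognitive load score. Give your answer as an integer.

Count of parameters held simultaneously: 8.
Count of pairwise dependencies listed: 4.
Element contribution: 8 × 1 = 8.
Interaction contribution: 4 × 2 = 8.
Intrinsic load = 8 + 8 = 16.

16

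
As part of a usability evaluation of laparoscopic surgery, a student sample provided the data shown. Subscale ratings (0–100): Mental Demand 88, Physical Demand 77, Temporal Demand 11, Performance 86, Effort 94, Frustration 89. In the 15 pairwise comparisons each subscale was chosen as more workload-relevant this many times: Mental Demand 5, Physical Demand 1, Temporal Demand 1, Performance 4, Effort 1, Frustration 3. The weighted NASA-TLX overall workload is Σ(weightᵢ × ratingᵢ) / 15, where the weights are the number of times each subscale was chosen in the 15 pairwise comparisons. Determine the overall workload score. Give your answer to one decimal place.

The tallies are the weights (they sum to 15).
Weighted sum = 5·88 + 1·77 + 1·11 + 4·86 + 1·94 + 3·89
            = 440 + 77 + 11 + 344 + 94 + 267 = 1233.
Overall workload = 1233 / 15 = 82.2000 ≈ 82.2.

82.2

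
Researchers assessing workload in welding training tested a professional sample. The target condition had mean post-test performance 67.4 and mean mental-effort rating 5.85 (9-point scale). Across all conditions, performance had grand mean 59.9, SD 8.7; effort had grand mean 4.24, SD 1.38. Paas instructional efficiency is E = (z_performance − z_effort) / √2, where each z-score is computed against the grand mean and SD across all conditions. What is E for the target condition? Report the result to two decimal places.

z_performance = (67.4 − 59.9) / 8.7 = 7.5000 / 8.7 = 0.8621.
z_effort = (5.85 − 4.24) / 1.38 = 1.6100 / 1.38 = 1.1667.
z_P − z_E = 0.8621 − 1.1667 = -0.3046.
E = -0.3046 / √2 = -0.3046 / 1.41421 = -0.2154 ≈ -0.22.

-0.22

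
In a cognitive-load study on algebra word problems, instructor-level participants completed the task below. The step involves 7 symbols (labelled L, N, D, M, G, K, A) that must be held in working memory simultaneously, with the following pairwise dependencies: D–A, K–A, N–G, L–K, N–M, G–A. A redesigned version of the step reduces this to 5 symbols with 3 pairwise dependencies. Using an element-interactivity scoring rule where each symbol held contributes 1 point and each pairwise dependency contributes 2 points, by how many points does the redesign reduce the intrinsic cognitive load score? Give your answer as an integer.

Original: 7 × 1 + 6 × 2 = 7 + 12 = 19.
Redesigned: 5 × 1 + 3 × 2 = 5 + 6 = 11.
Reduction = 19 − 11 = 8.

8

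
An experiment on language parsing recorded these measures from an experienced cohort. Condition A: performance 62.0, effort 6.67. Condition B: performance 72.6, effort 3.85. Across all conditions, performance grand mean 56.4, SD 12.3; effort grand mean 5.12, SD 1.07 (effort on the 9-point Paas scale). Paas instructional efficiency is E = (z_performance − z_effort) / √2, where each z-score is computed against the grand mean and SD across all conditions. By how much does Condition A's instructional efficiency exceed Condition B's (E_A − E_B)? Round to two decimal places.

-2.47

Condition A: z_P = (62.0 − 56.4)/12.3 = 0.4553; z_E = (6.67 − 5.12)/1.07 = 1.4486; E_A = (0.4553 − 1.4486)/√2 = -0.7024.
Condition B: z_P = (72.6 − 56.4)/12.3 = 1.3171; z_E = (3.85 − 5.12)/1.07 = -1.1869; E_B = (1.3171 − (-1.1869))/√2 = 1.7706.
E_A − E_B = -0.7024 − 1.7706 = -2.4730 ≈ -2.47.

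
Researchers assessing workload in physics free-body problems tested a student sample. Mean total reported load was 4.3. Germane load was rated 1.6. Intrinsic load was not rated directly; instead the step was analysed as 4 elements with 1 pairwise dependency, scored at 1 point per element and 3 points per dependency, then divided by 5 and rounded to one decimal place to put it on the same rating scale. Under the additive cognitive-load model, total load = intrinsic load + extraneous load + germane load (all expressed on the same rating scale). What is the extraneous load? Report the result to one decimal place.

1.3

Intrinsic (element-interactivity): (4 × 1 + 1 × 3) / 5 = 7 / 5 = 1.4000 → 1.4.
extraneous load = total − intrinsic − germane
             = 4.3 − 1.4 − 1.6 = 1.3.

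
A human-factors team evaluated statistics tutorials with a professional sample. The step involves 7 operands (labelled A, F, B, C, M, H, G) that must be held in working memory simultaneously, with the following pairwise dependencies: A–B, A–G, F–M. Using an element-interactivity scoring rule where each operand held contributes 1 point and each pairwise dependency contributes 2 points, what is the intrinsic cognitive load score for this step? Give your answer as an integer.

Count of operands held simultaneously: 7.
Count of pairwise dependencies listed: 3.
Element contribution: 7 × 1 = 7.
Interaction contribution: 3 × 2 = 6.
Intrinsic load = 7 + 6 = 13.

13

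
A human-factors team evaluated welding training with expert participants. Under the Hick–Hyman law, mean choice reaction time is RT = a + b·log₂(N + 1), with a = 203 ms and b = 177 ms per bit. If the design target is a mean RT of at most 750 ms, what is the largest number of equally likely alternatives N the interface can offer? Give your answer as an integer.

7

Set 203 + 177·log₂(N + 1) ≤ 750.
log₂(N + 1) ≤ (750 − 203) / 177 = 3.0904.
N + 1 ≤ 2^3.0904 = 8.5173.
N ≤ 7.5173, so the largest integer N is 7.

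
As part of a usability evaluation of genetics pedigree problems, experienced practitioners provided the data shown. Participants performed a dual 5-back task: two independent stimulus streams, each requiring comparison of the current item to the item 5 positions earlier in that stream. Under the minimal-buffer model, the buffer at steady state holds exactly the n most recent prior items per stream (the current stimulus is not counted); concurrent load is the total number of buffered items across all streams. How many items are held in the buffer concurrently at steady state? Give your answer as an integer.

Each stream's buffer holds its 5 most recent prior items.
Two independent streams: 2 × 5 = 10 buffered items at steady state.

10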